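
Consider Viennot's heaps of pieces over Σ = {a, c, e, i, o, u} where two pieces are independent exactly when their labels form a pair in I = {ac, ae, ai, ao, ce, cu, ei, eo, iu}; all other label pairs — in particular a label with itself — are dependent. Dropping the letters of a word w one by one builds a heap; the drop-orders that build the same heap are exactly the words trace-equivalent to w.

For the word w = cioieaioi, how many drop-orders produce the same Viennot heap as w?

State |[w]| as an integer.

drop 0:c onto floor
drop 1:i onto {0:c}
drop 2:o onto {1:i}
drop 3:i onto {2:o}
drop 4:e onto floor
drop 5:a onto floor
drop 6:i onto {3:i}
drop 7:o onto {6:i}
drop 8:i onto {7:o}
ground layer = {0:c, 4:e, 5:a}
drop-orders for the pieces not yet dropped (sum over which currently-grounded one goes next):
  1 to go: {4} 1  {5} 1  {8} 1
  2 to go: {4,5} 2  {4,8} 2  {5,8} 2  {7,8} 1
  3 to go: {4,5,8} 6  {4,7,8} 3  {5,7,8} 3  {6,7,8} 1
  4 to go: {3,6,7,8} 1  {4,5,7,8} 12  {4,6,7,8} 4  {5,6,7,8} 4
  5 to go: {2,3,6,7,8} 1  {3,4,6,7,8} 5  {3,5,6,7,8} 5  {4,5,6,7,8} 20
  6 to go: {1,2,3,6,7,8} 1  {2,3,4,6,7,8} 6  {2,3,5,6,7,8} 6  {3,4,5,6,7,8} 30
  7 to go: {0,1,2,3,6,7,8} 1  {1,2,3,4,6,7,8} 7  {1,2,3,5,6,7,8} 7  {2,3,4,5,6,7,8} 42
  if 0:c drops first: 56 orders
  if 4:e drops first: 8 orders
  if 5:a drops first: 8 orders
heap linearizations: 72

72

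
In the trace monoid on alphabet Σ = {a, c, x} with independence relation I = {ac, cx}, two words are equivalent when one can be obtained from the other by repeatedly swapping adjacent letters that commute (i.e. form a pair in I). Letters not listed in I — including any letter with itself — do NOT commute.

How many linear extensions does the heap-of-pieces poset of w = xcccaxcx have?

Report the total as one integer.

70

drop 0:x onto floor
drop 1:c onto floor
drop 2:c onto {1:c}
drop 3:c onto {2:c}
drop 4:a onto {0:x}
drop 5:x onto {4:a}
drop 6:c onto {3:c}
drop 7:x onto {5:x}
ground layer = {0:x, 1:c}
drop-orders for the pieces not yet dropped (sum over which currently-grounded one goes next):
  1 to go: {6} 1  {7} 1
  2 to go: {3,6} 1  {5,7} 1  {6,7} 2
  3 to go: {2,3,6} 1  {3,6,7} 3  {4,5,7} 1  {5,6,7} 3
  4 to go: {0,4,5,7} 1  {1,2,3,6} 1  {2,3,6,7} 4  {3,5,6,7} 6  {4,5,6,7} 4
  5 to go: {0,4,5,6,7} 5  {1,2,3,6,7} 5  {2,3,5,6,7} 10  {3,4,5,6,7} 10
  6 to go: {0,3,4,5,6,7} 15  {1,2,3,5,6,7} 15  {2,3,4,5,6,7} 20
  if 0:x drops first: 35 orders
  if 1:c drops first: 35 orders
heap linearizations: 70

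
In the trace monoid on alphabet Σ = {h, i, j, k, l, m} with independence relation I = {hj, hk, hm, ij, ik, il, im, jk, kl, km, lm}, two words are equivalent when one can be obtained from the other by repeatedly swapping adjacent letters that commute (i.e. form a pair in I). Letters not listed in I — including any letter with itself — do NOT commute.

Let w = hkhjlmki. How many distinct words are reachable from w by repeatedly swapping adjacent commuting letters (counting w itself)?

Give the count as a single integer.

728

0(h) covers ∅
1(k) covers ∅
2(h) covers 0:h
3(j) covers ∅
4(l) covers 2:h, 3:j
5(m) covers 3:j
6(k) covers 1:k
7(i) covers 2:h
floor of heap: 0:h, 1:k, 3:j
completions by unplaced set U, small U first (add the entries for U minus each lowest piece of U):
  |U|=1: {4}:1  {5}:1  {6}:1  {7}:1
  |U|=2: {1,6}:1  {4,5}:2  {4,6}:2  {4,7}:2  {5,6}:2  {5,7}:2  {6,7}:2
  |U|=3: {1,4,6}:3  {1,5,6}:3  {1,6,7}:3  {2,4,7}:2  {3,4,5}:2  {4,5,6}:6  {4,5,7}:6  {4,6,7}:6  {5,6,7}:6
  |U|=4: {0,2,4,7}:2  {1,4,5,6}:12  {1,4,6,7}:12  {1,5,6,7}:12  {2,4,5,7}:8  {2,4,6,7}:8  {3,4,5,6}:8  {3,4,5,7}:8  {4,5,6,7}:24
  |U|=5: {0,2,4,5,7}:10  {0,2,4,6,7}:10  {1,2,4,6,7}:20  {1,3,4,5,6}:20  {1,4,5,6,7}:60  {2,3,4,5,7}:16  {2,4,5,6,7}:40  {3,4,5,6,7}:40
  |U|=6: {0,1,2,4,6,7}:30  {0,2,3,4,5,7}:26  {0,2,4,5,6,7}:60  {1,2,4,5,6,7}:120  {1,3,4,5,6,7}:120  {2,3,4,5,6,7}:96
  start at 0(h): 336
  start at 1(k): 182
  start at 3(j): 210
sum over floor = 728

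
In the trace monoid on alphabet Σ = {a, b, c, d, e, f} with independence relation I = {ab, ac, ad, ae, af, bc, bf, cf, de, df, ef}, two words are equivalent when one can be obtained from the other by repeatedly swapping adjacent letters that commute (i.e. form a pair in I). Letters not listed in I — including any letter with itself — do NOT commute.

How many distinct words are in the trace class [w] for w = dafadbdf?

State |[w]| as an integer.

420

drop 0:d onto floor
drop 1:a onto floor
drop 2:f onto floor
drop 3:a onto {1:a}
drop 4:d onto {0:d}
drop 5:b onto {4:d}
drop 6:d onto {5:b}
drop 7:f onto {2:f}
ground layer = {0:d, 1:a, 2:f}
drop-orders for the pieces not yet dropped (sum over which currently-grounded one goes next):
  1 to go: {3} 1  {6} 1  {7} 1
  2 to go: {1,3} 1  {2,7} 1  {3,6} 2  {3,7} 2  {5,6} 1  {6,7} 2
  3 to go: {1,3,6} 3  {1,3,7} 3  {2,3,7} 3  {2,6,7} 3  {3,5,6} 3  {3,6,7} 6  {4,5,6} 1  {5,6,7} 3
  4 to go: {0,4,5,6} 1  {1,2,3,7} 6  {1,3,5,6} 6  {1,3,6,7} 12  {2,3,6,7} 12  {2,5,6,7} 6  {3,4,5,6} 4  {3,5,6,7} 12  {4,5,6,7} 4
  5 to go: {0,3,4,5,6} 5  {0,4,5,6,7} 5  {1,2,3,6,7} 30  {1,3,4,5,6} 10  {1,3,5,6,7} 30  {2,3,5,6,7} 30  {2,4,5,6,7} 10  {3,4,5,6,7} 20
  6 to go: {0,1,3,4,5,6} 15  {0,2,4,5,6,7} 15  {0,3,4,5,6,7} 30  {1,2,3,5,6,7} 90  {1,3,4,5,6,7} 60  {2,3,4,5,6,7} 60
  if 0:d drops first: 210 orders
  if 1:a drops first: 105 orders
  if 2:f drops first: 105 orders
heap linearizations: 420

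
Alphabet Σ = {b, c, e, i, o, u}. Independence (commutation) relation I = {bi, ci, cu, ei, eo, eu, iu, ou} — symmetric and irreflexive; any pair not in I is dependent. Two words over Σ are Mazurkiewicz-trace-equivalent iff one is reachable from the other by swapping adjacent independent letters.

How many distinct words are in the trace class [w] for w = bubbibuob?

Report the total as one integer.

13

piece 0:b — minimal
piece 1:u rests on {0:b}
piece 2:b rests on {1:u}
piece 3:b rests on {2:b}
piece 4:i — minimal
piece 5:b rests on {3:b}
piece 6:u rests on {5:b}
piece 7:o rests on {4:i, 5:b}
piece 8:b rests on {6:u, 7:o}
minimal pieces: {0:b, 4:i}
ways to finish when only these pieces remain (= sum over removing one remaining piece with nothing left below it):
  1 left: {8}→1
  2 left: {6,8}→1  {7,8}→1
  3 left: {4,7,8}→1  {6,7,8}→2
  4 left: {4,6,7,8}→3  {5,6,7,8}→2
  5 left: {3,5,6,7,8}→2  {4,5,6,7,8}→5
  6 left: {2,3,5,6,7,8}→2  {3,4,5,6,7,8}→7
  7 left: {1,2,3,5,6,7,8}→2  {2,3,4,5,6,7,8}→9
  placing 0:b first → 11 extensions
  placing 4:i first → 2 extensions
total linear extensions = 13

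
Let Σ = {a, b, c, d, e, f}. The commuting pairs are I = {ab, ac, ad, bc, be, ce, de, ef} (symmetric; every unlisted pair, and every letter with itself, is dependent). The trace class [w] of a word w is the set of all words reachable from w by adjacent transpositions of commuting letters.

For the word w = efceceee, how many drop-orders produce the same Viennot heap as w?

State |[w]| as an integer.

drop 0:e onto floor
drop 1:f onto floor
drop 2:c onto {1:f}
drop 3:e onto {0:e}
drop 4:c onto {2:c}
drop 5:e onto {3:e}
drop 6:e onto {5:e}
drop 7:e onto {6:e}
ground layer = {0:e, 1:f}
drop-orders for the pieces not yet dropped (sum over which currently-grounded one goes next):
  1 to go: {4} 1  {7} 1
  2 to go: {2,4} 1  {4,7} 2  {6,7} 1
  3 to go: {1,2,4} 1  {2,4,7} 3  {4,6,7} 3  {5,6,7} 1
  4 to go: {1,2,4,7} 4  {2,4,6,7} 6  {3,5,6,7} 1  {4,5,6,7} 4
  5 to go: {0,3,5,6,7} 1  {1,2,4,6,7} 10  {2,4,5,6,7} 10  {3,4,5,6,7} 5
  6 to go: {0,3,4,5,6,7} 6  {1,2,4,5,6,7} 20  {2,3,4,5,6,7} 15
  if 0:e drops first: 35 orders
  if 1:f drops first: 21 orders
heap linearizations: 56

56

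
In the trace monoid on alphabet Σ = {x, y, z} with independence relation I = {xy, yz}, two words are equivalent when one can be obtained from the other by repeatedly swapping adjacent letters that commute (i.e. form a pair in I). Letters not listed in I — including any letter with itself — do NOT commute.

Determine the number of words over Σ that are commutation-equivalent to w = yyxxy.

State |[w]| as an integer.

0(y) covers ∅
1(y) covers 0:y
2(x) covers ∅
3(x) covers 2:x
4(y) covers 1:y
floor of heap: 0:y, 2:x
completions by unplaced set U, small U first (add the entries for U minus each lowest piece of U):
  |U|=1: {3}:1  {4}:1
  |U|=2: {1,4}:1  {2,3}:1  {3,4}:2
  |U|=3: {0,1,4}:1  {1,3,4}:3  {2,3,4}:3
  start at 0(y): 6
  start at 2(x): 4
sum over floor = 10

10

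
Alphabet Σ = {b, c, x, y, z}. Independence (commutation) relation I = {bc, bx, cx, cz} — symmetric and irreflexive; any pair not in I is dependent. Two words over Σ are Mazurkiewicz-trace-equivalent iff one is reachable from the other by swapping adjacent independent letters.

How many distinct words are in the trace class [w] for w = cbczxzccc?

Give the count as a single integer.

126

0(c) covers ∅
1(b) covers ∅
2(c) covers 0:c
3(z) covers 1:b
4(x) covers 3:z
5(z) covers 4:x
6(c) covers 2:c
7(c) covers 6:c
8(c) covers 7:c
floor of heap: 0:c, 1:b
completions by unplaced set U, small U first (add the entries for U minus each lowest piece of U):
  |U|=1: {5}:1  {8}:1
  |U|=2: {4,5}:1  {5,8}:2  {7,8}:1
  |U|=3: {3,4,5}:1  {4,5,8}:3  {5,7,8}:3  {6,7,8}:1
  |U|=4: {1,3,4,5}:1  {2,6,7,8}:1  {3,4,5,8}:4  {4,5,7,8}:6  {5,6,7,8}:4
  |U|=5: {0,2,6,7,8}:1  {1,3,4,5,8}:5  {2,5,6,7,8}:5  {3,4,5,7,8}:10  {4,5,6,7,8}:10
  |U|=6: {0,2,5,6,7,8}:6  {1,3,4,5,7,8}:15  {2,4,5,6,7,8}:15  {3,4,5,6,7,8}:20
  |U|=7: {0,2,4,5,6,7,8}:21  {1,3,4,5,6,7,8}:35  {2,3,4,5,6,7,8}:35
  start at 0(c): 70
  start at 1(b): 56
sum over floor = 126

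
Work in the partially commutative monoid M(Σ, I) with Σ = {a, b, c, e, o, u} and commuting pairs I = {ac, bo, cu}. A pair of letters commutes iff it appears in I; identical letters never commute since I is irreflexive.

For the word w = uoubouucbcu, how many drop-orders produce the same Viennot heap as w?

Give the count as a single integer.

#0=u has no predecessor
#1=o depends on [0:u]
#2=u depends on [1:o]
#3=b depends on [2:u]
#4=o depends on [2:u]
#5=u depends on [3:b, 4:o]
#6=u depends on [5:u]
#7=c depends on [3:b, 4:o]
#8=b depends on [6:u, 7:c]
#9=c depends on [8:b]
#10=u depends on [8:b]
sources: [0:u]
N(rest) = Σ N(rest − s) over sources s of rest; N(one piece) = 1:
  size 1 → [9]=1  [10]=1
  size 2 → [9,10]=2
  size 3 → [8,9,10]=2
  size 4 → [6,8,9,10]=2  [7,8,9,10]=2
  size 5 → [5,6,8,9,10]=2  [6,7,8,9,10]=4
  size 6 → [5,6,7,8,9,10]=6
  size 7 → [3,5,6,7,8,9,10]=6  [4,5,6,7,8,9,10]=6
  size 8 → [3,4,5,6,7,8,9,10]=12
  size 9 → [2,3,4,5,6,7,8,9,10]=12
  first=0(u) contributes 12

12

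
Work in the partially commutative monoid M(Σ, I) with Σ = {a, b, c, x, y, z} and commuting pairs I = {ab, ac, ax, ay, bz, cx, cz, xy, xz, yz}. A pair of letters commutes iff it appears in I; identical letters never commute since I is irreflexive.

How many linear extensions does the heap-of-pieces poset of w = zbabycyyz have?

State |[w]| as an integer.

0(z) covers ∅
1(b) covers ∅
2(a) covers 0:z
3(b) covers 1:b
4(y) covers 3:b
5(c) covers 4:y
6(y) covers 5:c
7(y) covers 6:y
8(z) covers 2:a
floor of heap: 0:z, 1:b
completions by unplaced set U, small U first (add the entries for U minus each lowest piece of U):
  |U|=1: {7}:1  {8}:1
  |U|=2: {2,8}:1  {6,7}:1  {7,8}:2
  |U|=3: {0,2,8}:1  {2,7,8}:3  {5,6,7}:1  {6,7,8}:3
  |U|=4: {0,2,7,8}:4  {2,6,7,8}:6  {4,5,6,7}:1  {5,6,7,8}:4
  |U|=5: {0,2,6,7,8}:10  {2,5,6,7,8}:10  {3,4,5,6,7}:1  {4,5,6,7,8}:5
  |U|=6: {0,2,5,6,7,8}:20  {1,3,4,5,6,7}:1  {2,4,5,6,7,8}:15  {3,4,5,6,7,8}:6
  |U|=7: {0,2,4,5,6,7,8}:35  {1,3,4,5,6,7,8}:7  {2,3,4,5,6,7,8}:21
  start at 0(z): 28
  start at 1(b): 56
sum over floor = 84

84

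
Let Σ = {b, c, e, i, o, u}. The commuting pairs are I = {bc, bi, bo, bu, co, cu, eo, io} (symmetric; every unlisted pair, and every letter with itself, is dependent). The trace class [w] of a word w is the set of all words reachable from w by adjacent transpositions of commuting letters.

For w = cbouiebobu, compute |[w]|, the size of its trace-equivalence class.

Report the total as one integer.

0(c) covers ∅
1(b) covers ∅
2(o) covers ∅
3(u) covers 2:o
4(i) covers 0:c, 3:u
5(e) covers 1:b, 4:i
6(b) covers 5:e
7(o) covers 3:u
8(b) covers 6:b
9(u) covers 5:e, 7:o
floor of heap: 0:c, 1:b, 2:o
completions by unplaced set U, small U first (add the entries for U minus each lowest piece of U):
  |U|=1: {8}:1  {9}:1
  |U|=2: {6,8}:1  {7,9}:1  {8,9}:2
  |U|=3: {6,8,9}:3  {7,8,9}:3
  |U|=4: {5,6,8,9}:3  {6,7,8,9}:6
  |U|=5: {1,5,6,8,9}:3  {4,5,6,8,9}:3  {5,6,7,8,9}:9
  |U|=6: {0,4,5,6,8,9}:3  {1,4,5,6,8,9}:6  {1,5,6,7,8,9}:12  {4,5,6,7,8,9}:12
  |U|=7: {0,1,4,5,6,8,9}:9  {0,4,5,6,7,8,9}:15  {1,4,5,6,7,8,9}:30  {3,4,5,6,7,8,9}:12
  |U|=8: {0,1,4,5,6,7,8,9}:54  {0,3,4,5,6,7,8,9}:27  {1,3,4,5,6,7,8,9}:42  {2,3,4,5,6,7,8,9}:12
  start at 0(c): 54
  start at 1(b): 39
  start at 2(o): 123
sum over floor = 216

216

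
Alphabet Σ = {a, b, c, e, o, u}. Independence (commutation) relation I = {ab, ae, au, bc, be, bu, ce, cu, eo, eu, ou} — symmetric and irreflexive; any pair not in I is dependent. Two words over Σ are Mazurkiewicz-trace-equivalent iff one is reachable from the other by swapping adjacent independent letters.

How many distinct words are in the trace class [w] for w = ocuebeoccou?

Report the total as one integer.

3960

#0=o has no predecessor
#1=c depends on [0:o]
#2=u has no predecessor
#3=e has no predecessor
#4=b depends on [0:o]
#5=e depends on [3:e]
#6=o depends on [1:c, 4:b]
#7=c depends on [6:o]
#8=c depends on [7:c]
#9=o depends on [8:c]
#10=u depends on [2:u]
sources: [0:o, 2:u, 3:e]
N(rest) = Σ N(rest − s) over sources s of rest; N(one piece) = 1:
  size 1 → [5]=1  [9]=1  [10]=1
  size 2 → [2,10]=1  [3,5]=1  [5,9]=2  [5,10]=2  [8,9]=1  [9,10]=2
  size 3 → [2,5,10]=3  [2,9,10]=3  [3,5,9]=3  [3,5,10]=3  [5,8,9]=3  [5,9,10]=6  [7,8,9]=1  [8,9,10]=3
  size 4 → [2,3,5,10]=6  [2,5,9,10]=12  [2,8,9,10]=6  [3,5,8,9]=6  [3,5,9,10]=12  [5,7,8,9]=4  [5,8,9,10]=12  [6,7,8,9]=1  [7,8,9,10]=4
  size 5 → [1,6,7,8,9]=1  [2,3,5,9,10]=30  [2,5,8,9,10]=30  [2,7,8,9,10]=10  [3,5,7,8,9]=10  [3,5,8,9,10]=30  [4,6,7,8,9]=1  [5,6,7,8,9]=5  [5,7,8,9,10]=20  [6,7,8,9,10]=5
  size 6 → [1,4,6,7,8,9]=2  [1,5,6,7,8,9]=6  [1,6,7,8,9,10]=6  [2,3,5,8,9,10]=90  [2,5,7,8,9,10]=60  [2,6,7,8,9,10]=15  [3,5,6,7,8,9]=15  [3,5,7,8,9,10]=60  [4,5,6,7,8,9]=6  [4,6,7,8,9,10]=6  [5,6,7,8,9,10]=30
  size 7 → [0,1,4,6,7,8,9]=2  [1,2,6,7,8,9,10]=21  [1,3,5,6,7,8,9]=21  [1,4,5,6,7,8,9]=14  [1,4,6,7,8,9,10]=14  [1,5,6,7,8,9,10]=42  [2,3,5,7,8,9,10]=210  [2,4,6,7,8,9,10]=21  [2,5,6,7,8,9,10]=105  [3,4,5,6,7,8,9]=21  [3,5,6,7,8,9,10]=105  [4,5,6,7,8,9,10]=42
  size 8 → [0,1,4,5,6,7,8,9]=16  [0,1,4,6,7,8,9,10]=16  [1,2,4,6,7,8,9,10]=56  [1,2,5,6,7,8,9,10]=168  [1,3,4,5,6,7,8,9]=56  [1,3,5,6,7,8,9,10]=168  [1,4,5,6,7,8,9,10]=112  [2,3,5,6,7,8,9,10]=420  [2,4,5,6,7,8,9,10]=168  [3,4,5,6,7,8,9,10]=168
  size 9 → [0,1,2,4,6,7,8,9,10]=72  [0,1,3,4,5,6,7,8,9]=72  [0,1,4,5,6,7,8,9,10]=144  [1,2,3,5,6,7,8,9,10]=756  [1,2,4,5,6,7,8,9,10]=504  [1,3,4,5,6,7,8,9,10]=504  [2,3,4,5,6,7,8,9,10]=756
  first=0(o) contributes 2520
  first=2(u) contributes 720
  first=3(e) contributes 720
|[w]| = 3960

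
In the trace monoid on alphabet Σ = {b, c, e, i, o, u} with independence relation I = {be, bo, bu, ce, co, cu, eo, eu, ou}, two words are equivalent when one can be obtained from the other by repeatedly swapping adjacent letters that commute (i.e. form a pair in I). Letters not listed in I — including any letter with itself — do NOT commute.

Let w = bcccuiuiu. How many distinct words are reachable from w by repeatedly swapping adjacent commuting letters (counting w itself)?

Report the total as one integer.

5

piece 0:b — minimal
piece 1:c rests on {0:b}
piece 2:c rests on {1:c}
piece 3:c rests on {2:c}
piece 4:u — minimal
piece 5:i rests on {3:c, 4:u}
piece 6:u rests on {5:i}
piece 7:i rests on {6:u}
piece 8:u rests on {7:i}
minimal pieces: {0:b, 4:u}
ways to finish when only these pieces remain (= sum over removing one remaining piece with nothing left below it):
  1 left: {8}→1
  2 left: {7,8}→1
  3 left: {6,7,8}→1
  4 left: {5,6,7,8}→1
  5 left: {3,5,6,7,8}→1  {4,5,6,7,8}→1
  6 left: {2,3,5,6,7,8}→1  {3,4,5,6,7,8}→2
  7 left: {1,2,3,5,6,7,8}→1  {2,3,4,5,6,7,8}→3
  placing 0:b first → 4 extensions
  placing 4:u first → 1 extensions
total linear extensions = 5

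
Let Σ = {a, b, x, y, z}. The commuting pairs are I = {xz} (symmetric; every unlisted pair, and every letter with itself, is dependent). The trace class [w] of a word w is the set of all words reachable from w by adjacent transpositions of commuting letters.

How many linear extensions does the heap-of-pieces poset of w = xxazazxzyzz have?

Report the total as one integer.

3

drop 0:x onto floor
drop 1:x onto {0:x}
drop 2:a onto {1:x}
drop 3:z onto {2:a}
drop 4:a onto {3:z}
drop 5:z onto {4:a}
drop 6:x onto {4:a}
drop 7:z onto {5:z}
drop 8:y onto {6:x, 7:z}
drop 9:z onto {8:y}
drop 10:z onto {9:z}
ground layer = {0:x}
drop-orders for the pieces not yet dropped (sum over which currently-grounded one goes next):
  1 to go: {10} 1
  2 to go: {9,10} 1
  3 to go: {8,9,10} 1
  4 to go: {6,8,9,10} 1  {7,8,9,10} 1
  5 to go: {5,7,8,9,10} 1  {6,7,8,9,10} 2
  6 to go: {5,6,7,8,9,10} 3
  7 to go: {4,5,6,7,8,9,10} 3
  8 to go: {3,4,5,6,7,8,9,10} 3
  9 to go: {2,3,4,5,6,7,8,9,10} 3
  if 0:x drops first: 3 orders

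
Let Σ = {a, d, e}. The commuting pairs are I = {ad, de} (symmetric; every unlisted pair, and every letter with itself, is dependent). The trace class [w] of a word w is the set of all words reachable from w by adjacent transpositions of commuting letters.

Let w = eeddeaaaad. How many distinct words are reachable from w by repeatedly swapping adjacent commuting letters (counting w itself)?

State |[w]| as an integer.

piece 0:e — minimal
piece 1:e rests on {0:e}
piece 2:d — minimal
piece 3:d rests on {2:d}
piece 4:e rests on {1:e}
piece 5:a rests on {4:e}
piece 6:a rests on {5:a}
piece 7:a rests on {6:a}
piece 8:a rests on {7:a}
piece 9:d rests on {3:d}
minimal pieces: {0:e, 2:d}
ways to finish when only these pieces remain (= sum over removing one remaining piece with nothing left below it):
  1 left: {8}→1  {9}→1
  2 left: {3,9}→1  {7,8}→1  {8,9}→2
  3 left: {2,3,9}→1  {3,8,9}→3  {6,7,8}→1  {7,8,9}→3
  4 left: {2,3,8,9}→4  {3,7,8,9}→6  {5,6,7,8}→1  {6,7,8,9}→4
  5 left: {2,3,7,8,9}→10  {3,6,7,8,9}→10  {4,5,6,7,8}→1  {5,6,7,8,9}→5
  6 left: {1,4,5,6,7,8}→1  {2,3,6,7,8,9}→20  {3,5,6,7,8,9}→15  {4,5,6,7,8,9}→6
  7 left: {0,1,4,5,6,7,8}→1  {1,4,5,6,7,8,9}→7  {2,3,5,6,7,8,9}→35  {3,4,5,6,7,8,9}→21
  8 left: {0,1,4,5,6,7,8,9}→8  {1,3,4,5,6,7,8,9}→28  {2,3,4,5,6,7,8,9}→56
  placing 0:e first → 84 extensions
  placing 2:d first → 36 extensions
total linear extensions = 120

120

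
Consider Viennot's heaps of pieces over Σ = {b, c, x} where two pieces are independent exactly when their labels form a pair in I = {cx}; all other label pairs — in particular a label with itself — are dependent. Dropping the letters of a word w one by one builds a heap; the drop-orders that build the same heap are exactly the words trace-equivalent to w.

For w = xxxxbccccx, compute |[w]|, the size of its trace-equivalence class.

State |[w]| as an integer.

#0=x has no predecessor
#1=x depends on [0:x]
#2=x depends on [1:x]
#3=x depends on [2:x]
#4=b depends on [3:x]
#5=c depends on [4:b]
#6=c depends on [5:c]
#7=c depends on [6:c]
#8=c depends on [7:c]
#9=x depends on [4:b]
sources: [0:x]
N(rest) = Σ N(rest − s) over sources s of rest; N(one piece) = 1:
  size 1 → [8]=1  [9]=1
  size 2 → [7,8]=1  [8,9]=2
  size 3 → [6,7,8]=1  [7,8,9]=3
  size 4 → [5,6,7,8]=1  [6,7,8,9]=4
  size 5 → [5,6,7,8,9]=5
  size 6 → [4,5,6,7,8,9]=5
  size 7 → [3,4,5,6,7,8,9]=5
  size 8 → [2,3,4,5,6,7,8,9]=5
  first=0(x) contributes 5

5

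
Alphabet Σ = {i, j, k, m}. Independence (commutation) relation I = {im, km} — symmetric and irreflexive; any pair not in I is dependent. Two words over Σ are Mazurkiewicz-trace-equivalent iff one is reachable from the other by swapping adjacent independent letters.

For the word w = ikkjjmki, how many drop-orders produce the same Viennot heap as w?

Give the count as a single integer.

3

#0=i has no predecessor
#1=k depends on [0:i]
#2=k depends on [1:k]
#3=j depends on [2:k]
#4=j depends on [3:j]
#5=m depends on [4:j]
#6=k depends on [4:j]
#7=i depends on [6:k]
sources: [0:i]
N(rest) = Σ N(rest − s) over sources s of rest; N(one piece) = 1:
  size 1 → [5]=1  [7]=1
  size 2 → [5,7]=2  [6,7]=1
  size 3 → [5,6,7]=3
  size 4 → [4,5,6,7]=3
  size 5 → [3,4,5,6,7]=3
  size 6 → [2,3,4,5,6,7]=3
  first=0(i) contributes 3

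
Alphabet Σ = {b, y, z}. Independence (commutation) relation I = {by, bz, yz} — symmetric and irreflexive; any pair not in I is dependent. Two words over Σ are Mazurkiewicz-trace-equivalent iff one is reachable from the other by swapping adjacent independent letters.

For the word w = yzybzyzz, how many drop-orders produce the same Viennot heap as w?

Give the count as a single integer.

#0=y has no predecessor
#1=z has no predecessor
#2=y depends on [0:y]
#3=b has no predecessor
#4=z depends on [1:z]
#5=y depends on [2:y]
#6=z depends on [4:z]
#7=z depends on [6:z]
sources: [0:y, 1:z, 3:b]
N(rest) = Σ N(rest − s) over sources s of rest; N(one piece) = 1:
  size 1 → [3]=1  [5]=1  [7]=1
  size 2 → [2,5]=1  [3,5]=2  [3,7]=2  [5,7]=2  [6,7]=1
  size 3 → [0,2,5]=1  [2,3,5]=3  [2,5,7]=3  [3,5,7]=6  [3,6,7]=3  [4,6,7]=1  [5,6,7]=3
  size 4 → [0,2,3,5]=4  [0,2,5,7]=4  [1,4,6,7]=1  [2,3,5,7]=12  [2,5,6,7]=6  [3,4,6,7]=4  [3,5,6,7]=12  [4,5,6,7]=4
  size 5 → [0,2,3,5,7]=20  [0,2,5,6,7]=10  [1,3,4,6,7]=5  [1,4,5,6,7]=5  [2,3,5,6,7]=30  [2,4,5,6,7]=10  [3,4,5,6,7]=20
  size 6 → [0,2,3,5,6,7]=60  [0,2,4,5,6,7]=20  [1,2,4,5,6,7]=15  [1,3,4,5,6,7]=30  [2,3,4,5,6,7]=60
  first=0(y) contributes 105
  first=1(z) contributes 140
  first=3(b) contributes 35
|[w]| = 280

280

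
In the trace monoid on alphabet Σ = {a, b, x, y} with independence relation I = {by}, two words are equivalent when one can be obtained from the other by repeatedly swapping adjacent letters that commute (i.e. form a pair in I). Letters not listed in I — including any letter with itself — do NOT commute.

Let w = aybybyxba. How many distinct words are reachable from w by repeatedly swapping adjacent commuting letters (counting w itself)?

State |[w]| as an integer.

10

piece 0:a — minimal
piece 1:y rests on {0:a}
piece 2:b rests on {0:a}
piece 3:y rests on {1:y}
piece 4:b rests on {2:b}
piece 5:y rests on {3:y}
piece 6:x rests on {4:b, 5:y}
piece 7:b rests on {6:x}
piece 8:a rests on {7:b}
minimal pieces: {0:a}
ways to finish when only these pieces remain (= sum over removing one remaining piece with nothing left below it):
  1 left: {8}→1
  2 left: {7,8}→1
  3 left: {6,7,8}→1
  4 left: {4,6,7,8}→1  {5,6,7,8}→1
  5 left: {2,4,6,7,8}→1  {3,5,6,7,8}→1  {4,5,6,7,8}→2
  6 left: {1,3,5,6,7,8}→1  {2,4,5,6,7,8}→3  {3,4,5,6,7,8}→3
  7 left: {1,3,4,5,6,7,8}→4  {2,3,4,5,6,7,8}→6
  placing 0:a first → 10 extensions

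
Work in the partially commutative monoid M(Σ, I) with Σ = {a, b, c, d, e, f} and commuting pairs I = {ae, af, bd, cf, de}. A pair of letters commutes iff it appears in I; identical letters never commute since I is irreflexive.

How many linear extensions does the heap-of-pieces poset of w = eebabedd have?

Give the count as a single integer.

6

drop 0:e onto floor
drop 1:e onto {0:e}
drop 2:b onto {1:e}
drop 3:a onto {2:b}
drop 4:b onto {3:a}
drop 5:e onto {4:b}
drop 6:d onto {3:a}
drop 7:d onto {6:d}
ground layer = {0:e}
drop-orders for the pieces not yet dropped (sum over which currently-grounded one goes next):
  1 to go: {5} 1  {7} 1
  2 to go: {4,5} 1  {5,7} 2  {6,7} 1
  3 to go: {4,5,7} 3  {5,6,7} 3
  4 to go: {4,5,6,7} 6
  5 to go: {3,4,5,6,7} 6
  6 to go: {2,3,4,5,6,7} 6
  if 0:e drops first: 6 orders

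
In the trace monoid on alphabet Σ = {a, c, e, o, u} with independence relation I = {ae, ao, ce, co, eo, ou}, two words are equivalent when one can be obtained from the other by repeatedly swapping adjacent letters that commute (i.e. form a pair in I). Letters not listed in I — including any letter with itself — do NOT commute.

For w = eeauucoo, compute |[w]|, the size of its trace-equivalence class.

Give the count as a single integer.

piece 0:e — minimal
piece 1:e rests on {0:e}
piece 2:a — minimal
piece 3:u rests on {1:e, 2:a}
piece 4:u rests on {3:u}
piece 5:c rests on {4:u}
piece 6:o — minimal
piece 7:o rests on {6:o}
minimal pieces: {0:e, 2:a, 6:o}
ways to finish when only these pieces remain (= sum over removing one remaining piece with nothing left below it):
  1 left: {5}→1  {7}→1
  2 left: {4,5}→1  {5,7}→2  {6,7}→1
  3 left: {3,4,5}→1  {4,5,7}→3  {5,6,7}→3
  4 left: {1,3,4,5}→1  {2,3,4,5}→1  {3,4,5,7}→4  {4,5,6,7}→6
  5 left: {0,1,3,4,5}→1  {1,2,3,4,5}→2  {1,3,4,5,7}→5  {2,3,4,5,7}→5  {3,4,5,6,7}→10
  6 left: {0,1,2,3,4,5}→3  {0,1,3,4,5,7}→6  {1,2,3,4,5,7}→12  {1,3,4,5,6,7}→15  {2,3,4,5,6,7}→15
  placing 0:e first → 42 extensions
  placing 2:a first → 21 extensions
  placing 6:o first → 21 extensions
total linear extensions = 84

84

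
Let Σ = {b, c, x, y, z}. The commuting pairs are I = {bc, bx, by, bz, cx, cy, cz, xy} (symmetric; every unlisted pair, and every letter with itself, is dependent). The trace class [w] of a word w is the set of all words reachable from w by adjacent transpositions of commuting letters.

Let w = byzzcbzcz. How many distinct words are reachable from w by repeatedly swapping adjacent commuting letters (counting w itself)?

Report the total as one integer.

piece 0:b — minimal
piece 1:y — minimal
piece 2:z rests on {1:y}
piece 3:z rests on {2:z}
piece 4:c — minimal
piece 5:b rests on {0:b}
piece 6:z rests on {3:z}
piece 7:c rests on {4:c}
piece 8:z rests on {6:z}
minimal pieces: {0:b, 1:y, 4:c}
ways to finish when only these pieces remain (= sum over removing one remaining piece with nothing left below it):
  1 left: {5}→1  {7}→1  {8}→1
  2 left: {0,5}→1  {4,7}→1  {5,7}→2  {5,8}→2  {6,8}→1  {7,8}→2
  3 left: {0,5,7}→3  {0,5,8}→3  {3,6,8}→1  {4,5,7}→3  {4,7,8}→3  {5,6,8}→3  {5,7,8}→6  {6,7,8}→3
  4 left: {0,4,5,7}→6  {0,5,6,8}→6  {0,5,7,8}→12  {2,3,6,8}→1  {3,5,6,8}→4  {3,6,7,8}→4  {4,5,7,8}→12  {4,6,7,8}→6  {5,6,7,8}→12
  5 left: {0,3,5,6,8}→10  {0,4,5,7,8}→30  {0,5,6,7,8}→30  {1,2,3,6,8}→1  {2,3,5,6,8}→5  {2,3,6,7,8}→5  {3,4,6,7,8}→10  {3,5,6,7,8}→20  {4,5,6,7,8}→30
  6 left: {0,2,3,5,6,8}→15  {0,3,5,6,7,8}→60  {0,4,5,6,7,8}→90  {1,2,3,5,6,8}→6  {1,2,3,6,7,8}→6  {2,3,4,6,7,8}→15  {2,3,5,6,7,8}→30  {3,4,5,6,7,8}→60
  7 left: {0,1,2,3,5,6,8}→21  {0,2,3,5,6,7,8}→105  {0,3,4,5,6,7,8}→210  {1,2,3,4,6,7,8}→21  {1,2,3,5,6,7,8}→42  {2,3,4,5,6,7,8}→105
  placing 0:b first → 168 extensions
  placing 1:y first → 420 extensions
  placing 4:c first → 168 extensions
total linear extensions = 756

756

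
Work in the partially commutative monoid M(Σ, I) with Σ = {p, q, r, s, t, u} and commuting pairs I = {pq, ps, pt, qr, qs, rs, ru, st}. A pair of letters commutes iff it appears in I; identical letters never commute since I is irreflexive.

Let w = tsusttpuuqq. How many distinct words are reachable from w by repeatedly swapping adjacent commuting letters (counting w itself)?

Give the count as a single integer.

drop 0:t onto floor
drop 1:s onto floor
drop 2:u onto {0:t, 1:s}
drop 3:s onto {2:u}
drop 4:t onto {2:u}
drop 5:t onto {4:t}
drop 6:p onto {2:u}
drop 7:u onto {3:s, 5:t, 6:p}
drop 8:u onto {7:u}
drop 9:q onto {8:u}
drop 10:q onto {9:q}
ground layer = {0:t, 1:s}
drop-orders for the pieces not yet dropped (sum over which currently-grounded one goes next):
  1 to go: {10} 1
  2 to go: {9,10} 1
  3 to go: {8,9,10} 1
  4 to go: {7,8,9,10} 1
  5 to go: {3,7,8,9,10} 1  {5,7,8,9,10} 1  {6,7,8,9,10} 1
  6 to go: {3,5,7,8,9,10} 2  {3,6,7,8,9,10} 2  {4,5,7,8,9,10} 1  {5,6,7,8,9,10} 2
  7 to go: {3,4,5,7,8,9,10} 3  {3,5,6,7,8,9,10} 6  {4,5,6,7,8,9,10} 3
  8 to go: {3,4,5,6,7,8,9,10} 12
  9 to go: {2,3,4,5,6,7,8,9,10} 12
  if 0:t drops first: 12 orders
  if 1:s drops first: 12 orders
heap linearizations: 24

24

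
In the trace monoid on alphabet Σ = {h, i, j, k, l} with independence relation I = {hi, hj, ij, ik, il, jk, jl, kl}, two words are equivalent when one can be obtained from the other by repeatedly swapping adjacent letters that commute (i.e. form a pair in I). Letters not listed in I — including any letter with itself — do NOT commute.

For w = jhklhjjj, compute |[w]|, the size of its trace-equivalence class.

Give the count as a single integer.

140

0(j) covers ∅
1(h) covers ∅
2(k) covers 1:h
3(l) covers 1:h
4(h) covers 2:k, 3:l
5(j) covers 0:j
6(j) covers 5:j
7(j) covers 6:j
floor of heap: 0:j, 1:h
completions by unplaced set U, small U first (add the entries for U minus each lowest piece of U):
  |U|=1: {4}:1  {7}:1
  |U|=2: {2,4}:1  {3,4}:1  {4,7}:2  {6,7}:1
  |U|=3: {2,3,4}:2  {2,4,7}:3  {3,4,7}:3  {4,6,7}:3  {5,6,7}:1
  |U|=4: {0,5,6,7}:1  {1,2,3,4}:2  {2,3,4,7}:8  {2,4,6,7}:6  {3,4,6,7}:6  {4,5,6,7}:4
  |U|=5: {0,4,5,6,7}:5  {1,2,3,4,7}:10  {2,3,4,6,7}:20  {2,4,5,6,7}:10  {3,4,5,6,7}:10
  |U|=6: {0,2,4,5,6,7}:15  {0,3,4,5,6,7}:15  {1,2,3,4,6,7}:30  {2,3,4,5,6,7}:40
  start at 0(j): 70
  start at 1(h): 70
sum over floor = 140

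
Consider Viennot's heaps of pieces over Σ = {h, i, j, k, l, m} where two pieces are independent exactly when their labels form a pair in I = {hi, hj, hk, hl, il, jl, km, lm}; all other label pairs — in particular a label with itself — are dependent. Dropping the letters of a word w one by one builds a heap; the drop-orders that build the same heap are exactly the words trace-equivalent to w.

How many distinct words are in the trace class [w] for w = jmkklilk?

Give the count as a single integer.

#0=j has no predecessor
#1=m depends on [0:j]
#2=k depends on [0:j]
#3=k depends on [2:k]
#4=l depends on [3:k]
#5=i depends on [1:m, 3:k]
#6=l depends on [4:l]
#7=k depends on [5:i, 6:l]
sources: [0:j]
N(rest) = Σ N(rest − s) over sources s of rest; N(one piece) = 1:
  size 1 → [7]=1
  size 2 → [5,7]=1  [6,7]=1
  size 3 → [1,5,7]=1  [4,6,7]=1  [5,6,7]=2
  size 4 → [1,5,6,7]=3  [4,5,6,7]=3
  size 5 → [1,4,5,6,7]=6  [3,4,5,6,7]=3
  size 6 → [1,3,4,5,6,7]=9  [2,3,4,5,6,7]=3
  first=0(j) contributes 12

12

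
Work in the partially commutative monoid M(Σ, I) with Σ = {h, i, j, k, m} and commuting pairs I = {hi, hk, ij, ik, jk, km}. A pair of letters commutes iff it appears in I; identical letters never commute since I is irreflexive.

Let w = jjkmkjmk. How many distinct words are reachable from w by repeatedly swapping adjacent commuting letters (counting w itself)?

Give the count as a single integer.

#0=j has no predecessor
#1=j depends on [0:j]
#2=k has no predecessor
#3=m depends on [1:j]
#4=k depends on [2:k]
#5=j depends on [3:m]
#6=m depends on [5:j]
#7=k depends on [4:k]
sources: [0:j, 2:k]
N(rest) = Σ N(rest − s) over sources s of rest; N(one piece) = 1:
  size 1 → [6]=1  [7]=1
  size 2 → [4,7]=1  [5,6]=1  [6,7]=2
  size 3 → [2,4,7]=1  [3,5,6]=1  [4,6,7]=3  [5,6,7]=3
  size 4 → [1,3,5,6]=1  [2,4,6,7]=4  [3,5,6,7]=4  [4,5,6,7]=6
  size 5 → [0,1,3,5,6]=1  [1,3,5,6,7]=5  [2,4,5,6,7]=10  [3,4,5,6,7]=10
  size 6 → [0,1,3,5,6,7]=6  [1,3,4,5,6,7]=15  [2,3,4,5,6,7]=20
  first=0(j) contributes 35
  first=2(k) contributes 21
|[w]| = 56

56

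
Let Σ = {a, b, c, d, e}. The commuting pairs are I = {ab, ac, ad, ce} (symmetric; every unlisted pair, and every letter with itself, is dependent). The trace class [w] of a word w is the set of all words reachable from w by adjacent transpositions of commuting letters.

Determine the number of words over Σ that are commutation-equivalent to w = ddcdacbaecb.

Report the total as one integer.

0(d) covers ∅
1(d) covers 0:d
2(c) covers 1:d
3(d) covers 2:c
4(a) covers ∅
5(c) covers 3:d
6(b) covers 5:c
7(a) covers 4:a
8(e) covers 6:b, 7:a
9(c) covers 6:b
10(b) covers 8:e, 9:c
floor of heap: 0:d, 4:a
completions by unplaced set U, small U first (add the entries for U minus each lowest piece of U):
  |U|=1: {10}:1
  |U|=2: {8,10}:1  {9,10}:1
  |U|=3: {7,8,10}:1  {8,9,10}:2
  |U|=4: {4,7,8,10}:1  {6,8,9,10}:2  {7,8,9,10}:3
  |U|=5: {4,7,8,9,10}:4  {5,6,8,9,10}:2  {6,7,8,9,10}:5
  |U|=6: {3,5,6,8,9,10}:2  {4,6,7,8,9,10}:9  {5,6,7,8,9,10}:7
  |U|=7: {2,3,5,6,8,9,10}:2  {3,5,6,7,8,9,10}:9  {4,5,6,7,8,9,10}:16
  |U|=8: {1,2,3,5,6,8,9,10}:2  {2,3,5,6,7,8,9,10}:11  {3,4,5,6,7,8,9,10}:25
  |U|=9: {0,1,2,3,5,6,8,9,10}:2  {1,2,3,5,6,7,8,9,10}:13  {2,3,4,5,6,7,8,9,10}:36
  start at 0(d): 49
  start at 4(a): 15
sum over floor = 64

64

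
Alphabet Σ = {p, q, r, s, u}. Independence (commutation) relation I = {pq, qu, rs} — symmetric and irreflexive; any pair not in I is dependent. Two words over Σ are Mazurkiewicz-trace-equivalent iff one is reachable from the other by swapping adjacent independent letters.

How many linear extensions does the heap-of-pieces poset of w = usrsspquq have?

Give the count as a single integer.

24

piece 0:u — minimal
piece 1:s rests on {0:u}
piece 2:r rests on {0:u}
piece 3:s rests on {1:s}
piece 4:s rests on {3:s}
piece 5:p rests on {2:r, 4:s}
piece 6:q rests on {2:r, 4:s}
piece 7:u rests on {5:p}
piece 8:q rests on {6:q}
minimal pieces: {0:u}
ways to finish when only these pieces remain (= sum over removing one remaining piece with nothing left below it):
  1 left: {7}→1  {8}→1
  2 left: {5,7}→1  {6,8}→1  {7,8}→2
  3 left: {5,7,8}→3  {6,7,8}→3
  4 left: {5,6,7,8}→6
  5 left: {2,5,6,7,8}→6  {4,5,6,7,8}→6
  6 left: {2,4,5,6,7,8}→12  {3,4,5,6,7,8}→6
  7 left: {1,3,4,5,6,7,8}→6  {2,3,4,5,6,7,8}→18
  placing 0:u first → 24 extensions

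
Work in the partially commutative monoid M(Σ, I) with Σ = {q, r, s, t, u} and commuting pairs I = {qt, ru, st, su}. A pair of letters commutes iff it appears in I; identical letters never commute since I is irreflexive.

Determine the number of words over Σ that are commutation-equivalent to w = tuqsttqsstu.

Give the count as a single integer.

0(t) covers ∅
1(u) covers 0:t
2(q) covers 1:u
3(s) covers 2:q
4(t) covers 1:u
5(t) covers 4:t
6(q) covers 3:s
7(s) covers 6:q
8(s) covers 7:s
9(t) covers 5:t
10(u) covers 6:q, 9:t
floor of heap: 0:t
completions by unplaced set U, small U first (add the entries for U minus each lowest piece of U):
  |U|=1: {8}:1  {10}:1
  |U|=2: {7,8}:1  {8,10}:2  {9,10}:1
  |U|=3: {5,9,10}:1  {7,8,10}:3  {8,9,10}:3
  |U|=4: {4,5,9,10}:1  {5,8,9,10}:4  {6,7,8,10}:3  {7,8,9,10}:6
  |U|=5: {3,6,7,8,10}:3  {4,5,8,9,10}:5  {5,7,8,9,10}:10  {6,7,8,9,10}:9
  |U|=6: {2,3,6,7,8,10}:3  {3,6,7,8,9,10}:12  {4,5,7,8,9,10}:15  {5,6,7,8,9,10}:19
  |U|=7: {2,3,6,7,8,9,10}:15  {3,5,6,7,8,9,10}:31  {4,5,6,7,8,9,10}:34
  |U|=8: {2,3,5,6,7,8,9,10}:46  {3,4,5,6,7,8,9,10}:65
  |U|=9: {2,3,4,5,6,7,8,9,10}:111
  start at 0(t): 111

111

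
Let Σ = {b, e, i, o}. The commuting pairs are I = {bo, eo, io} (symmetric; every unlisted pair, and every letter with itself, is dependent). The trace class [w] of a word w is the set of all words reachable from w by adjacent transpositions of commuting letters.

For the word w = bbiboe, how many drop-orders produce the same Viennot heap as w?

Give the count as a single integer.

drop 0:b onto floor
drop 1:b onto {0:b}
drop 2:i onto {1:b}
drop 3:b onto {2:i}
drop 4:o onto floor
drop 5:e onto {3:b}
ground layer = {0:b, 4:o}
drop-orders for the pieces not yet dropped (sum over which currently-grounded one goes next):
  1 to go: {4} 1  {5} 1
  2 to go: {3,5} 1  {4,5} 2
  3 to go: {2,3,5} 1  {3,4,5} 3
  4 to go: {1,2,3,5} 1  {2,3,4,5} 4
  if 0:b drops first: 5 orders
  if 4:o drops first: 1 orders
heap linearizations: 6

6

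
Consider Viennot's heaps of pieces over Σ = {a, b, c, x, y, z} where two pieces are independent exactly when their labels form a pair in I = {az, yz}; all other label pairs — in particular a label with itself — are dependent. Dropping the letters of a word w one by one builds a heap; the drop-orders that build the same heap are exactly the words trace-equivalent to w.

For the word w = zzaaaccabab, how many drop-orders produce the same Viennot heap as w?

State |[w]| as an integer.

10

#0=z has no predecessor
#1=z depends on [0:z]
#2=a has no predecessor
#3=a depends on [2:a]
#4=a depends on [3:a]
#5=c depends on [1:z, 4:a]
#6=c depends on [5:c]
#7=a depends on [6:c]
#8=b depends on [7:a]
#9=a depends on [8:b]
#10=b depends on [9:a]
sources: [0:z, 2:a]
N(rest) = Σ N(rest − s) over sources s of rest; N(one piece) = 1:
  size 1 → [10]=1
  size 2 → [9,10]=1
  size 3 → [8,9,10]=1
  size 4 → [7,8,9,10]=1
  size 5 → [6,7,8,9,10]=1
  size 6 → [5,6,7,8,9,10]=1
  size 7 → [1,5,6,7,8,9,10]=1  [4,5,6,7,8,9,10]=1
  size 8 → [0,1,5,6,7,8,9,10]=1  [1,4,5,6,7,8,9,10]=2  [3,4,5,6,7,8,9,10]=1
  size 9 → [0,1,4,5,6,7,8,9,10]=3  [1,3,4,5,6,7,8,9,10]=3  [2,3,4,5,6,7,8,9,10]=1
  first=0(z) contributes 4
  first=2(a) contributes 6
|[w]| = 10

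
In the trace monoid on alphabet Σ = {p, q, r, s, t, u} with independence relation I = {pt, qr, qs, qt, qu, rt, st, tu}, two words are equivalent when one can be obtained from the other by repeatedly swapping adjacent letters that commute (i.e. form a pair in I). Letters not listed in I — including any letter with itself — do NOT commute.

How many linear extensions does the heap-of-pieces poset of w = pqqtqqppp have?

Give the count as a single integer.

9

0(p) covers ∅
1(q) covers 0:p
2(q) covers 1:q
3(t) covers ∅
4(q) covers 2:q
5(q) covers 4:q
6(p) covers 5:q
7(p) covers 6:p
8(p) covers 7:p
floor of heap: 0:p, 3:t
completions by unplaced set U, small U first (add the entries for U minus each lowest piece of U):
  |U|=1: {3}:1  {8}:1
  |U|=2: {3,8}:2  {7,8}:1
  |U|=3: {3,7,8}:3  {6,7,8}:1
  |U|=4: {3,6,7,8}:4  {5,6,7,8}:1
  |U|=5: {3,5,6,7,8}:5  {4,5,6,7,8}:1
  |U|=6: {2,4,5,6,7,8}:1  {3,4,5,6,7,8}:6
  |U|=7: {1,2,4,5,6,7,8}:1  {2,3,4,5,6,7,8}:7
  start at 0(p): 8
  start at 3(t): 1
sum over floor = 9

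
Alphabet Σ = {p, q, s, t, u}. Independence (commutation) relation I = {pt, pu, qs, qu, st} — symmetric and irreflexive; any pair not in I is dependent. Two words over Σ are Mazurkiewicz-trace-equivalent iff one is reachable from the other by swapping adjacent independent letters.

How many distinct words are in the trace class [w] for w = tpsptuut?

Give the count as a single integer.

28

piece 0:t — minimal
piece 1:p — minimal
piece 2:s rests on {1:p}
piece 3:p rests on {2:s}
piece 4:t rests on {0:t}
piece 5:u rests on {2:s, 4:t}
piece 6:u rests on {5:u}
piece 7:t rests on {6:u}
minimal pieces: {0:t, 1:p}
ways to finish when only these pieces remain (= sum over removing one remaining piece with nothing left below it):
  1 left: {3}→1  {7}→1
  2 left: {3,7}→2  {6,7}→1
  3 left: {3,6,7}→3  {5,6,7}→1
  4 left: {3,5,6,7}→4  {4,5,6,7}→1
  5 left: {0,4,5,6,7}→1  {2,3,5,6,7}→4  {3,4,5,6,7}→5
  6 left: {0,3,4,5,6,7}→6  {1,2,3,5,6,7}→4  {2,3,4,5,6,7}→9
  placing 0:t first → 13 extensions
  placing 1:p first → 15 extensions
total linear extensions = 28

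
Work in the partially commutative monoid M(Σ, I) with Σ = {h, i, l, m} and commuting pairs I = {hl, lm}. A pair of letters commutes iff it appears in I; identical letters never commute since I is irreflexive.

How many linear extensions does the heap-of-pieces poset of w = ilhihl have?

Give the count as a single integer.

#0=i has no predecessor
#1=l depends on [0:i]
#2=h depends on [0:i]
#3=i depends on [1:l, 2:h]
#4=h depends on [3:i]
#5=l depends on [3:i]
sources: [0:i]
N(rest) = Σ N(rest − s) over sources s of rest; N(one piece) = 1:
  size 1 → [4]=1  [5]=1
  size 2 → [4,5]=2
  size 3 → [3,4,5]=2
  size 4 → [1,3,4,5]=2  [2,3,4,5]=2
  first=0(i) contributes 4

4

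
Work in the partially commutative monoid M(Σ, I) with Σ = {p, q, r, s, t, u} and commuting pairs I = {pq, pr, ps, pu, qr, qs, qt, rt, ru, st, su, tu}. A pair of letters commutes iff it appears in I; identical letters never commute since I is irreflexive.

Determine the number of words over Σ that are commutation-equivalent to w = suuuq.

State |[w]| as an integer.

5

drop 0:s onto floor
drop 1:u onto floor
drop 2:u onto {1:u}
drop 3:u onto {2:u}
drop 4:q onto {3:u}
ground layer = {0:s, 1:u}
drop-orders for the pieces not yet dropped (sum over which currently-grounded one goes next):
  1 to go: {0} 1  {4} 1
  2 to go: {0,4} 2  {3,4} 1
  3 to go: {0,3,4} 3  {2,3,4} 1
  if 0:s drops first: 1 orders
  if 1:u drops first: 4 orders
heap linearizations: 5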